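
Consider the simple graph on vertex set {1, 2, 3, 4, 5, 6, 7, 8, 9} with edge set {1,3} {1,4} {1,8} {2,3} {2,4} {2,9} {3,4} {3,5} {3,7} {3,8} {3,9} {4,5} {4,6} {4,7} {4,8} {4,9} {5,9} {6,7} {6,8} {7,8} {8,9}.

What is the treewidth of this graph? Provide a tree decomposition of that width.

Treewidth 3.
One such decomposition:
Bags: B1 = {3, 4, 7, 8}  B2 = {3, 4, 8, 9}  B3 = {1, 3, 4, 8}  B4 = {3, 4, 5, 9}  B5 = {2, 3, 4, 9}  B6 = {4, 6, 7, 8}
Tree: B1–B2, B2–B3, B2–B4, B4–B5, B1–B6

The largest bag has 4 vertices, giving width 3; this decomposition certifies tw(G) ≤ 3. Conversely, {1, 3, 4, 8} is a clique of size 4, and the vertices of any clique must share a bag in every tree decomposition; so some bag has ≥ 4 vertices and tw(G) ≥ 3. Therefore the treewidth is 3.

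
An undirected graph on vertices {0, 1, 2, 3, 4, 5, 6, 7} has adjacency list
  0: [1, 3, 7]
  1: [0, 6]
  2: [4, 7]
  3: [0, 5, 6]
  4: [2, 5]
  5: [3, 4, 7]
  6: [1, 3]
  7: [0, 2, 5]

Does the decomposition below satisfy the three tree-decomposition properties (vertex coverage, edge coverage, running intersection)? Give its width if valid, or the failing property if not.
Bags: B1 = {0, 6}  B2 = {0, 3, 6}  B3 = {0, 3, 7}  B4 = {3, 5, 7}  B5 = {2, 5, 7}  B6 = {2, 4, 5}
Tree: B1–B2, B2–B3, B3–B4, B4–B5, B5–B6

A tree decomposition must satisfy three properties: every vertex lies in some bag; for every edge, both endpoints lie together in some bag; and for every vertex, the bags containing it form a connected subtree. Here vertex 1 appears in no bag, so the decomposition is invalid.

No — vertex 1 appears in no bag.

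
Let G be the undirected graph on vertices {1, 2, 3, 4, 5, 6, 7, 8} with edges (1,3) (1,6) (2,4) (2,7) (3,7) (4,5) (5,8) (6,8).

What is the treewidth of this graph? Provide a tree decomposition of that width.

Every bag has size at most 3, so the width is 3 − 1 = 2 and tw(G) ≤ 2. For the lower bound, G contains the cycle 7–2–4–5–8–6–1–3–7, so G is not a forest; only forests have treewidth ≤ 1, hence tw(G) ≥ 2. Combining the bounds, tw(G) = 2.

Treewidth 2.
One such decomposition:
Bags: B1 = {2, 4, 7}  B2 = {4, 5, 7}  B3 = {5, 7, 8}  B4 = {6, 7, 8}  B5 = {1, 6, 7}  B6 = {1, 3, 7}
Tree: B1–B2, B2–B3, B3–B4, B4–B5, B5–B6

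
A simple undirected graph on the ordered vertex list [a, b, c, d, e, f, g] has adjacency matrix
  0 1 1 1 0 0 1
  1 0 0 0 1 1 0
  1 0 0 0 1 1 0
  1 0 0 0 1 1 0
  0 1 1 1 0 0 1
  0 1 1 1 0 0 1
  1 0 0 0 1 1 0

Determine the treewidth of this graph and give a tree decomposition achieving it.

Each bag holds 4 vertices, so the decomposition has width 3, which upper-bounds the treewidth. For the lower bound: the 4 vertex sets {a,b}, {d,e}, {f}, {g} are disjoint, each induces a connected subgraph, and every pair is joined by at least one edge of G. Contracting each set to a single vertex therefore yields K_{4} as a minor, and since treewidth is minor-monotone, tw(G) ≥ tw(K_{4}) = 3. Combining the bounds, tw(G) = 3.

Treewidth 3.
Bags: B1 = {a, b, e, f}  B2 = {a, d, e, f}  B3 = {a, e, f, g}  B4 = {a, c, e, f}
Tree: B1–B2, B2–B3, B3–B4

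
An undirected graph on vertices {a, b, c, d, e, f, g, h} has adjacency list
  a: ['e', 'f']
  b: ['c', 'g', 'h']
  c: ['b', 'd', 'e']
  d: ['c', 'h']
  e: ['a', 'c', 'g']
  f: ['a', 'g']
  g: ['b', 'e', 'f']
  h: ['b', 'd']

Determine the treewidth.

2

A width-2 tree decomposition is:
Bags: B1 = {a, f, g}  B2 = {a, e, g}  B3 = {b, e, g}  B4 = {b, c, e}  B5 = {b, c, h}  B6 = {c, d, h}
Tree: B1–B2, B2–B3, B3–B4, B4–B5, B5–B6
Every bag has size at most 3, so the width is 3 − 1 = 2 and tw(G) ≤ 2. For the lower bound, G contains the cycle f–a–e–g–f, so G is not a forest; only forests have treewidth ≤ 1, hence tw(G) ≥ 2. The upper and lower bounds meet at 2, so that is the treewidth.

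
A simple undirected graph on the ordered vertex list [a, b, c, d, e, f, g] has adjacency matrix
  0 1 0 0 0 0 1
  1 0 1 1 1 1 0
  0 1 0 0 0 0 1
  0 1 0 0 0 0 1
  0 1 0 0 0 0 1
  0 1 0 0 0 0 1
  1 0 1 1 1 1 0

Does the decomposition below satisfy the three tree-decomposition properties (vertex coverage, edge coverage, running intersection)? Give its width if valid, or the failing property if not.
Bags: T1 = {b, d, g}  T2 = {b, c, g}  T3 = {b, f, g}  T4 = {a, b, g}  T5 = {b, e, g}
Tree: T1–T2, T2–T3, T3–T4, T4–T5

Checking the three conditions: (i) the bags cover all of {a, b, c, d, e, f, g}; (ii) for each edge, some bag contains both endpoints; (iii) the bags containing any fixed vertex form a subtree. All hold, so the decomposition is valid with width 3 − 1 = 2.

Yes; width 2.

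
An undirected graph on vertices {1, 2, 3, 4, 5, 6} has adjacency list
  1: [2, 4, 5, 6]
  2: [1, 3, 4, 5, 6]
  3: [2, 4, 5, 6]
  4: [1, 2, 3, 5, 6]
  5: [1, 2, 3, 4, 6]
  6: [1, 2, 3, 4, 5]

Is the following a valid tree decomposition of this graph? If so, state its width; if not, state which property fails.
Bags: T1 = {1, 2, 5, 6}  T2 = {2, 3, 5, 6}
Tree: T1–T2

A tree decomposition must satisfy three properties: every vertex lies in some bag; for every edge, both endpoints lie together in some bag; and for every vertex, the bags containing it form a connected subtree. Here vertex 4 appears in no bag, so the decomposition is invalid.

No — vertex 4 appears in no bag.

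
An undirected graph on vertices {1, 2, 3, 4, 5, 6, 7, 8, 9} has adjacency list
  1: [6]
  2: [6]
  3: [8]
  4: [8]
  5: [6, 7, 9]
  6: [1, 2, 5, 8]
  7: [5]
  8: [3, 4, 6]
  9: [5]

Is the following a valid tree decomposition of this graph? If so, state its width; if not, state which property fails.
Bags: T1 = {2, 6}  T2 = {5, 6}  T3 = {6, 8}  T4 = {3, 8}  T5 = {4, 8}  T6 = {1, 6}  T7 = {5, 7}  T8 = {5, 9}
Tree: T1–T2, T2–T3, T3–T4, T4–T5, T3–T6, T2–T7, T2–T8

Yes; width 1.

Every vertex of G appears in some bag (union = {1, 2, 3, 4, 5, 6, 7, 8, 9}); every edge is covered by a bag; and for each vertex v the set of bags containing v is connected in the bag tree. The decomposition is therefore valid. The largest bag has 2 vertices, so the width is 1.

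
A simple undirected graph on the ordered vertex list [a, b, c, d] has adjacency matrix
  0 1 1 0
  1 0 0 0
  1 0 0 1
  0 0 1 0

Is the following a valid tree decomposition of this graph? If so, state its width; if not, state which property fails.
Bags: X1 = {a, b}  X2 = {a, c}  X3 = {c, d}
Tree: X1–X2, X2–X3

Yes; width 1.

Every vertex of G appears in some bag (union = {a, b, c, d}); every edge is covered by a bag; and for each vertex v the set of bags containing v is connected in the bag tree. The decomposition is therefore valid. The largest bag has 2 vertices, so the width is 1.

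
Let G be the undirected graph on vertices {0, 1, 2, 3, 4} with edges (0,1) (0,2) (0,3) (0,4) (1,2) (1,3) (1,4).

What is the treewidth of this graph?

2

A width-2 tree decomposition is:
Bags: B1 = {0, 1, 3}  B2 = {0, 1, 4}  B3 = {0, 1, 2}
Tree: B1–B2, B1–B3
Each bag holds 3 vertices, so the decomposition has width 2, which upper-bounds the treewidth. On the other hand G contains the 3-clique {0, 1, 2}. A clique must lie in a single bag of any decomposition, so no decomposition can have width below 2. The upper and lower bounds meet at 2, so that is the treewidth.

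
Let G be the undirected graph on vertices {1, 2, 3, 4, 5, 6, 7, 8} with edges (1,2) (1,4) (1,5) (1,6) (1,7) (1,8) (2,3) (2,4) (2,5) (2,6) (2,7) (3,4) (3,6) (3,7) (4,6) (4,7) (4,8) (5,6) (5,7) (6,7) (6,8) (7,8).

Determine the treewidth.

4

A width-4 tree decomposition is:
Bags: B1 = {2, 3, 4, 6, 7}  B2 = {1, 2, 4, 6, 7}  B3 = {1, 2, 5, 6, 7}  B4 = {1, 4, 6, 7, 8}
Tree: B1–B2, B2–B3, B2–B4
Every bag has size at most 5, so the width is 5 − 1 = 4 and tw(G) ≤ 4. For the lower bound, the 5 vertices {1, 4, 6, 7, 8} are pairwise adjacent, and any tree decomposition puts a clique entirely inside one bag — forcing width ≥ 4. The upper and lower bounds meet at 4, so that is the treewidth.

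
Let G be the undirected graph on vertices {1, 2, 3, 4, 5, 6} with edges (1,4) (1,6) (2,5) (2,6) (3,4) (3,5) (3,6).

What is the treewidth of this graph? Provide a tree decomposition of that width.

Treewidth 2.
Bags: B1 = {1, 4, 6}  B2 = {3, 4, 6}  B3 = {2, 3, 6}  B4 = {2, 3, 5}
Tree: B1–B2, B2–B3, B3–B4

The largest bag has 3 vertices, giving width 2; this decomposition certifies tw(G) ≤ 2. The edges 1–4–3–6–1 form a cycle, so G is not a tree and its treewidth is at least 2. The upper and lower bounds meet at 2, so that is the treewidth.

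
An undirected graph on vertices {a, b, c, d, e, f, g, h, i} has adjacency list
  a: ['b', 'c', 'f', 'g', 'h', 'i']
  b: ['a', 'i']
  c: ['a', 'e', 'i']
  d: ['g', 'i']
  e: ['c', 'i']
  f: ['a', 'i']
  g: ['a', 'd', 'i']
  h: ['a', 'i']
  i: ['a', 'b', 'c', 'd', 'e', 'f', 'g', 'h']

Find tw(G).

2

A width-2 tree decomposition is:
Bags: B1 = {a, c, i}  B2 = {a, g, i}  B3 = {a, f, i}  B4 = {a, h, i}  B5 = {c, e, i}  B6 = {a, b, i}  B7 = {d, g, i}
Tree: B1–B2, B1–B3, B2–B4, B1–B5, B4–B6, B2–B7
Each bag holds 3 vertices, so the decomposition has width 2, which upper-bounds the treewidth. Conversely, {d, g, i} is a clique of size 3, and the vertices of any clique must share a bag in every tree decomposition; so some bag has ≥ 3 vertices and tw(G) ≥ 2. Combining the bounds, tw(G) = 2.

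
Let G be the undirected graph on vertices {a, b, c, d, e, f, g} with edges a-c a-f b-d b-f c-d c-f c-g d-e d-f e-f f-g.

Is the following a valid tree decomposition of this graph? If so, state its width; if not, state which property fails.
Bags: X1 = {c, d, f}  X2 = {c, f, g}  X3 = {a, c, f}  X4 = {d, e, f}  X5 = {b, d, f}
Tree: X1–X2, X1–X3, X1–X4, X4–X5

Every vertex of G appears in some bag (union = {a, b, c, d, e, f, g}); every edge is covered by a bag; and for each vertex v the set of bags containing v is connected in the bag tree. The decomposition is therefore valid. The largest bag has 3 vertices, so the width is 2.

Yes; width 2.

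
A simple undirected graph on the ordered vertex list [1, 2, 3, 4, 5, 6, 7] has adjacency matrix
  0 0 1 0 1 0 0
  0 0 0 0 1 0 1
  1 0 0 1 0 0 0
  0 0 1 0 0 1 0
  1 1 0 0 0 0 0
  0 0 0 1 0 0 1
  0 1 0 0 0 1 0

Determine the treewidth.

A width-2 tree decomposition is:
Bags: B1 = {1, 2, 5}  B2 = {1, 2, 7}  B3 = {1, 6, 7}  B4 = {1, 4, 6}  B5 = {1, 3, 4}
Tree: B1–B2, B2–B3, B3–B4, B4–B5
The largest bag has 3 vertices, giving width 2; this decomposition certifies tw(G) ≤ 2. The edges 1–5–2–7–6–4–3–1 form a cycle, so G is not a tree and its treewidth is at least 2. Hence tw(G) = 2 exactly.

2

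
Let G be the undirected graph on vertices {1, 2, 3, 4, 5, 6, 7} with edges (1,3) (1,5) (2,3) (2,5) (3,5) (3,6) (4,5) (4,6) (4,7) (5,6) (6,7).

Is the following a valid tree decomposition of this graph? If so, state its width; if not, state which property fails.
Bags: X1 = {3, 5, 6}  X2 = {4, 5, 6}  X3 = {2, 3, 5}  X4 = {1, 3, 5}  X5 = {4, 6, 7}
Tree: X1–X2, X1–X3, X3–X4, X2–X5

Yes; width 2.

Checking the three conditions: (i) the bags cover all of {1, 2, 3, 4, 5, 6, 7}; (ii) for each edge, some bag contains both endpoints; (iii) the bags containing any fixed vertex form a subtree. All hold, so the decomposition is valid with width 3 − 1 = 2.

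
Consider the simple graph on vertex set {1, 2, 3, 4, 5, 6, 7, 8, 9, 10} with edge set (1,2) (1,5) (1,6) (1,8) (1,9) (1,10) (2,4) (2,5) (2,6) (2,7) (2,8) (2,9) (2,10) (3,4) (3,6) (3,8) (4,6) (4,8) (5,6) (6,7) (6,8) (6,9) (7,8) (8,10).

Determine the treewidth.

3

A width-3 tree decomposition is:
Bags: B1 = {2, 6, 7, 8}  B2 = {1, 2, 6, 8}  B3 = {2, 4, 6, 8}  B4 = {1, 2, 8, 10}  B5 = {1, 2, 6, 9}  B6 = {1, 2, 5, 6}  B7 = {3, 4, 6, 8}
Tree: B1–B2, B2–B3, B2–B4, B2–B5, B5–B6, B3–B7
The largest bag has 4 vertices, giving width 3; this decomposition certifies tw(G) ≤ 3. For the lower bound, the 4 vertices {1, 2, 8, 10} are pairwise adjacent, and any tree decomposition puts a clique entirely inside one bag — forcing width ≥ 3. Combining the bounds, tw(G) = 3.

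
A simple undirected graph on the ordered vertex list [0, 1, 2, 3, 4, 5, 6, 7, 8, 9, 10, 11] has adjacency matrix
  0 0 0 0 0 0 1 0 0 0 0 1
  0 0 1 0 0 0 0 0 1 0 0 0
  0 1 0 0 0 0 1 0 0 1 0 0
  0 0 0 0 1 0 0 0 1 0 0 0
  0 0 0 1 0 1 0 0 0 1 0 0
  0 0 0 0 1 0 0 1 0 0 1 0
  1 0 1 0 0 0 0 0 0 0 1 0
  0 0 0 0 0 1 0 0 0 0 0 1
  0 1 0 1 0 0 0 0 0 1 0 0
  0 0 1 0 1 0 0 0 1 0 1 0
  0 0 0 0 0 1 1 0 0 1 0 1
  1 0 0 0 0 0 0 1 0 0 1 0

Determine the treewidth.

3

A width-3 tree decomposition is:
Bags: B1 = {0, 6, 7, 11}  B2 = {6, 7, 10, 11}  B3 = {5, 6, 7, 10}  B4 = {2, 5, 6, 10}  B5 = {2, 5, 9, 10}  B6 = {2, 4, 5, 9}  B7 = {1, 2, 4, 9}  B8 = {1, 4, 8, 9}  B9 = {1, 3, 4, 8}
Tree: B1–B2, B2–B3, B3–B4, B4–B5, B5–B6, B6–B7, B7–B8, B8–B9
Each bag holds 4 vertices, so the decomposition has width 3, which upper-bounds the treewidth. For the lower bound: the 4 vertex sets {0,7,11}, {6}, {10}, {2,4,5,9} are disjoint, each induces a connected subgraph, and every pair is joined by at least one edge of G. Contracting each set to a single vertex therefore yields K_{4} as a minor, and since treewidth is minor-monotone, tw(G) ≥ tw(K_{4}) = 3. Therefore the treewidth is 3.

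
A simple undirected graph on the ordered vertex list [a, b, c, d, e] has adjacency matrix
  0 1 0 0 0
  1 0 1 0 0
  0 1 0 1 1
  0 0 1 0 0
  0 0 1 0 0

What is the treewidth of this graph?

A width-1 tree decomposition is:
Bags: B1 = {b, c}  B2 = {a, b}  B3 = {c, d}  B4 = {c, e}
Tree: B1–B2, B1–B3, B3–B4
The largest bag has 2 vertices, giving width 1; this decomposition certifies tw(G) ≤ 1. Any graph with an edge has treewidth ≥ 1, and G has the edge c–b. The upper and lower bounds meet at 1, so that is the treewidth.

1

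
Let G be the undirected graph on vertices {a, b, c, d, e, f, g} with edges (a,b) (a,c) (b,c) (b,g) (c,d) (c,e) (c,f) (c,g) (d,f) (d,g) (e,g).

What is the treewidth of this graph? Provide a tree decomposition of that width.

The largest bag has 3 vertices, giving width 2; this decomposition certifies tw(G) ≤ 2. Conversely, {c, d, g} is a clique of size 3, and the vertices of any clique must share a bag in every tree decomposition; so some bag has ≥ 3 vertices and tw(G) ≥ 2. Combining the bounds, tw(G) = 2.

Treewidth 2.
Bags: B1 = {c, d, g}  B2 = {b, c, g}  B3 = {c, e, g}  B4 = {a, b, c}  B5 = {c, d, f}
Tree: B1–B2, B2–B3, B2–B4, B1–B5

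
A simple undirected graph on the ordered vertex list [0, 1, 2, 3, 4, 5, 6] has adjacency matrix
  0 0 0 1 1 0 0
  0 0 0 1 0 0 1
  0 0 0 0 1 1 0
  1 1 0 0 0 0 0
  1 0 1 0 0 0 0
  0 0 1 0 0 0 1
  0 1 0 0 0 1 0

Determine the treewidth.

2

A width-2 tree decomposition is:
Bags: B1 = {0, 3, 4}  B2 = {2, 3, 4}  B3 = {2, 3, 5}  B4 = {3, 5, 6}  B5 = {1, 3, 6}
Tree: B1–B2, B2–B3, B3–B4, B4–B5
The largest bag has 3 vertices, giving width 2; this decomposition certifies tw(G) ≤ 2. Since 3–0–4–2–5–6–1–3 is a cycle in G, G is not acyclic. Forests are exactly the graphs of treewidth ≤ 1, so tw(G) ≥ 2. Combining the bounds, tw(G) = 2.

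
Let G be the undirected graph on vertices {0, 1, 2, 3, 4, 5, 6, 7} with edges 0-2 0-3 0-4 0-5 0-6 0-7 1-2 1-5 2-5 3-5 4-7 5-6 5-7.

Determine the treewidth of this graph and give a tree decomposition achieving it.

Treewidth 2.
Bags: B1 = {0, 3, 5}  B2 = {0, 5, 6}  B3 = {0, 2, 5}  B4 = {0, 5, 7}  B5 = {1, 2, 5}  B6 = {0, 4, 7}
Tree: B1–B2, B2–B3, B2–B4, B3–B5, B4–B6

The largest bag has 3 vertices, giving width 2; this decomposition certifies tw(G) ≤ 2. On the other hand G contains the 3-clique {0, 4, 7}. A clique must lie in a single bag of any decomposition, so no decomposition can have width below 2. Hence tw(G) = 2 exactly.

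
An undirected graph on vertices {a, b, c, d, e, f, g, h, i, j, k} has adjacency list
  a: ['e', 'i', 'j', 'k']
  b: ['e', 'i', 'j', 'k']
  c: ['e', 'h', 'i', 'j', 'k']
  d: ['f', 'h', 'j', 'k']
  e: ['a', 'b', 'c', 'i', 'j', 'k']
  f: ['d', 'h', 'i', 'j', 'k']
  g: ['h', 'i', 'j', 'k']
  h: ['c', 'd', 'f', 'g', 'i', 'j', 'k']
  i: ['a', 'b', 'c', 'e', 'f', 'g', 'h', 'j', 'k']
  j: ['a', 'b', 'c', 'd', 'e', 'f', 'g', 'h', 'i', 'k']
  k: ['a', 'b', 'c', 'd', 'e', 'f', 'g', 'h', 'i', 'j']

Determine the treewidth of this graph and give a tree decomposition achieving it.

The largest bag has 5 vertices, giving width 4; this decomposition certifies tw(G) ≤ 4. For the lower bound, the 5 vertices {d, f, h, j, k} are pairwise adjacent, and any tree decomposition puts a clique entirely inside one bag — forcing width ≥ 4. Therefore the treewidth is 4.

Treewidth 4.
One such decomposition:
Bags: B1 = {c, h, i, j, k}  B2 = {f, h, i, j, k}  B3 = {c, e, i, j, k}  B4 = {b, e, i, j, k}  B5 = {g, h, i, j, k}  B6 = {a, e, i, j, k}  B7 = {d, f, h, j, k}
Tree: B1–B2, B1–B3, B3–B4, B2–B5, B4–B6, B2–B7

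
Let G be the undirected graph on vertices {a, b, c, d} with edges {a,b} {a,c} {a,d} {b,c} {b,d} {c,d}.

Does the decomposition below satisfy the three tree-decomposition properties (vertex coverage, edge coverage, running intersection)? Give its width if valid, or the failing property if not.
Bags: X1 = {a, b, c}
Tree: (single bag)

No — vertex d appears in no bag.

A tree decomposition must satisfy three properties: every vertex lies in some bag; for every edge, both endpoints lie together in some bag; and for every vertex, the bags containing it form a connected subtree. Here vertex d appears in no bag, so the decomposition is invalid.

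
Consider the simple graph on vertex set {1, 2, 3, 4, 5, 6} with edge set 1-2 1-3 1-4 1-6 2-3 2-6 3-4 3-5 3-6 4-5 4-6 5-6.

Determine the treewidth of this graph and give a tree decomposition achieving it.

Treewidth 3.
One such decomposition:
Bags: B1 = {1, 2, 3, 6}  B2 = {1, 3, 4, 6}  B3 = {3, 4, 5, 6}
Tree: B1–B2, B2–B3

Every bag has size at most 4, so the width is 4 − 1 = 3 and tw(G) ≤ 3. For the lower bound, the 4 vertices {1, 2, 3, 6} are pairwise adjacent, and any tree decomposition puts a clique entirely inside one bag — forcing width ≥ 3. The upper and lower bounds meet at 3, so that is the treewidth.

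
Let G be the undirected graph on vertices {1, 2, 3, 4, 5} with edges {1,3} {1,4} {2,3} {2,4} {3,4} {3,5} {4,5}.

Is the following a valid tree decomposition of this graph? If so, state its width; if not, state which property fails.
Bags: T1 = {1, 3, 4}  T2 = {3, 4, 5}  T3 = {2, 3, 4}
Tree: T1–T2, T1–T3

Checking the three conditions: (i) the bags cover all of {1, 2, 3, 4, 5}; (ii) for each edge, some bag contains both endpoints; (iii) the bags containing any fixed vertex form a subtree. All hold, so the decomposition is valid with width 3 − 1 = 2.

Yes; width 2.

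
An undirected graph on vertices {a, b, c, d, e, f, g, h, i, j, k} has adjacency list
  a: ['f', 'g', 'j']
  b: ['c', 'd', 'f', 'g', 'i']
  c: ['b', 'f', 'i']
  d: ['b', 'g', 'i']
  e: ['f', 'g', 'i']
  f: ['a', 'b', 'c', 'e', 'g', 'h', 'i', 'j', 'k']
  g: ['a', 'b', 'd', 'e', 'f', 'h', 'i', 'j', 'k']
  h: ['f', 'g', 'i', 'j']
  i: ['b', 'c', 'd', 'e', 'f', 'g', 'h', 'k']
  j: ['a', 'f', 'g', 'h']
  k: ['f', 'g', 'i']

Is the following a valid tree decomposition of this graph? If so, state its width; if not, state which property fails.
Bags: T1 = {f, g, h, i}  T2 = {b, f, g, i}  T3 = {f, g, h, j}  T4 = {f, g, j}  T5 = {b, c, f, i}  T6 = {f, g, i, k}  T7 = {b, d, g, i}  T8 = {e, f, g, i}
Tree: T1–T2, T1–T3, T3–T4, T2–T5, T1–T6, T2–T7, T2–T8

No — vertex a appears in no bag.

A tree decomposition must satisfy three properties: every vertex lies in some bag; for every edge, both endpoints lie together in some bag; and for every vertex, the bags containing it form a connected subtree. Here vertex a appears in no bag, so the decomposition is invalid.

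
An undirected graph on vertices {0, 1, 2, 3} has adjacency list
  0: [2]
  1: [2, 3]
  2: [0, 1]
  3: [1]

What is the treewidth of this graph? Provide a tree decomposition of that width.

Every bag has size at most 2, so the width is 2 − 1 = 1 and tw(G) ≤ 1. G has an edge, so its treewidth is at least 1. Combining the bounds, tw(G) = 1.

Treewidth 1.
One such decomposition:
Bags: B1 = {1, 2}  B2 = {1, 3}  B3 = {0, 2}
Tree: B1–B2, B1–B3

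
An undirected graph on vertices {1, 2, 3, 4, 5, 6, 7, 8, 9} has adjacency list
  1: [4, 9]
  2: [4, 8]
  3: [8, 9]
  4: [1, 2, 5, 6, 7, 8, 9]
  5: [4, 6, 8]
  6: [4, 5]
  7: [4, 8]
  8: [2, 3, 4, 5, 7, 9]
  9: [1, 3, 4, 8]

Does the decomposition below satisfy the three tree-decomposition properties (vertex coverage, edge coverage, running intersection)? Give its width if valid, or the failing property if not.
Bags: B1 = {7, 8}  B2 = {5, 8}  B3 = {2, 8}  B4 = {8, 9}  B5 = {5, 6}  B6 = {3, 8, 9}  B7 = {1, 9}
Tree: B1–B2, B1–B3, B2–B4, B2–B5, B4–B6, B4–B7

A tree decomposition must satisfy three properties: every vertex lies in some bag; for every edge, both endpoints lie together in some bag; and for every vertex, the bags containing it form a connected subtree. Here vertex 4 appears in no bag, so the decomposition is invalid.

No — vertex 4 appears in no bag.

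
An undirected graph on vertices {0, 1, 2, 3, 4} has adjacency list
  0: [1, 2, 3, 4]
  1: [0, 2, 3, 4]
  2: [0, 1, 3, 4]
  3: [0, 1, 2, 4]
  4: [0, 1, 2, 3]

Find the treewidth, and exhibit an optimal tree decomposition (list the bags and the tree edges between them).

Treewidth 4.
One optimal decomposition is:
Bags: B1 = {0, 1, 2, 3, 4}
Tree: (single bag)

With just one bag of size 5, the width is 5 − 1 = 4, so tw(G) ≤ 4. For the lower bound, the 5 vertices {0, 1, 2, 3, 4} are pairwise adjacent, and any tree decomposition puts a clique entirely inside one bag — forcing width ≥ 4. Hence tw(G) = 4 exactly.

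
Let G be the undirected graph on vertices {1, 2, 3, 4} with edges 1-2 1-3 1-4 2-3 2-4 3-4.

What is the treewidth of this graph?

A width-3 tree decomposition is:
Bags: B1 = {1, 2, 3, 4}
Tree: (single bag)
A single bag containing all 4 vertices is trivially a valid decomposition of width 3. On the other hand G contains the 4-clique {1, 2, 3, 4}. A clique must lie in a single bag of any decomposition, so no decomposition can have width below 3. Hence tw(G) = 3 exactly.

3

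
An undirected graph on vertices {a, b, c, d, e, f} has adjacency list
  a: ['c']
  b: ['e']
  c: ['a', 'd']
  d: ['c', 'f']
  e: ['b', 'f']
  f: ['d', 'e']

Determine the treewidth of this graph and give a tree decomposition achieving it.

Every bag has size at most 2, so the width is 2 − 1 = 1 and tw(G) ≤ 1. G has an edge, so its treewidth is at least 1. Therefore the treewidth is 1.

Treewidth 1.
Bags: B1 = {e, f}  B2 = {b, e}  B3 = {d, f}  B4 = {c, d}  B5 = {a, c}
Tree: B1–B2, B1–B3, B3–B4, B4–B5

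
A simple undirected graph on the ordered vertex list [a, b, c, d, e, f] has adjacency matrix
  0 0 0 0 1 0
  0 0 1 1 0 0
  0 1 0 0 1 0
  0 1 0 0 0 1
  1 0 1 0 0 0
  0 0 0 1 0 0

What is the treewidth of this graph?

A width-1 tree decomposition is:
Bags: B1 = {d, f}  B2 = {b, d}  B3 = {b, c}  B4 = {c, e}  B5 = {a, e}
Tree: B1–B2, B2–B3, B3–B4, B4–B5
Every bag has size at most 2, so the width is 2 − 1 = 1 and tw(G) ≤ 1. Since G has at least one edge (e.g. f–d), it is not an edgeless graph, so tw(G) ≥ 1. Therefore the treewidth is 1.

1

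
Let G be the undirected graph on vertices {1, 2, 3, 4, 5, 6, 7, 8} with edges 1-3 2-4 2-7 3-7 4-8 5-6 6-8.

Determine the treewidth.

A width-1 tree decomposition is:
Bags: B1 = {1, 3}  B2 = {3, 7}  B3 = {2, 7}  B4 = {2, 4}  B5 = {4, 8}  B6 = {6, 8}  B7 = {5, 6}
Tree: B1–B2, B2–B3, B3–B4, B4–B5, B5–B6, B6–B7
Every bag has size at most 2, so the width is 2 − 1 = 1 and tw(G) ≤ 1. G has an edge, so its treewidth is at least 1. Combining the bounds, tw(G) = 1.

1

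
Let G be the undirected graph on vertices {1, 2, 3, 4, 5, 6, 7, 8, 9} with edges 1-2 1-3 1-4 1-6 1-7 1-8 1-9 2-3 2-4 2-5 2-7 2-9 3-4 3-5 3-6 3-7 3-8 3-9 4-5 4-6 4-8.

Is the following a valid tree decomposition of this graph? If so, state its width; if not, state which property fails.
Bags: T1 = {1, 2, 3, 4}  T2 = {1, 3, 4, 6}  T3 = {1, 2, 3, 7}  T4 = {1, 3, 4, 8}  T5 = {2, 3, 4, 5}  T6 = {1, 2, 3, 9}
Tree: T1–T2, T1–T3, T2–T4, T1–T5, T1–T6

Yes; width 3.

Checking the three conditions: (i) the bags cover all of {1, 2, 3, 4, 5, 6, 7, 8, 9}; (ii) for each edge, some bag contains both endpoints; (iii) the bags containing any fixed vertex form a subtree. All hold, so the decomposition is valid with width 4 − 1 = 3.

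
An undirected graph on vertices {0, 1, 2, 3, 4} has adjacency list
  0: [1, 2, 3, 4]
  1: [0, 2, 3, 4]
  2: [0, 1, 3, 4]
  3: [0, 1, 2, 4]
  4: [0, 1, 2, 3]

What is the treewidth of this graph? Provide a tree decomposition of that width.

Treewidth 4.
One such decomposition:
Bags: B1 = {0, 1, 2, 3, 4}
Tree: (single bag)

A single bag containing all 5 vertices is trivially a valid decomposition of width 4. For the lower bound, the 5 vertices {0, 1, 2, 3, 4} are pairwise adjacent, and any tree decomposition puts a clique entirely inside one bag — forcing width ≥ 4. Therefore the treewidth is 4.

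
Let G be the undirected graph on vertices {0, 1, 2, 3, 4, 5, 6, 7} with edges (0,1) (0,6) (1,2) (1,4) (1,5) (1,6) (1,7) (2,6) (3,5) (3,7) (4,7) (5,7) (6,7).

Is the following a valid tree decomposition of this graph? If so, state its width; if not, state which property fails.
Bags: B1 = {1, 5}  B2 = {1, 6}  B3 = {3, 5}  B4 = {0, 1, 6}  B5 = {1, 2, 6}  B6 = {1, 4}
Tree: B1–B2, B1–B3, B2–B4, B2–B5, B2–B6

No — vertex 7 appears in no bag.

A tree decomposition must satisfy three properties: every vertex lies in some bag; for every edge, both endpoints lie together in some bag; and for every vertex, the bags containing it form a connected subtree. Here vertex 7 appears in no bag, so the decomposition is invalid.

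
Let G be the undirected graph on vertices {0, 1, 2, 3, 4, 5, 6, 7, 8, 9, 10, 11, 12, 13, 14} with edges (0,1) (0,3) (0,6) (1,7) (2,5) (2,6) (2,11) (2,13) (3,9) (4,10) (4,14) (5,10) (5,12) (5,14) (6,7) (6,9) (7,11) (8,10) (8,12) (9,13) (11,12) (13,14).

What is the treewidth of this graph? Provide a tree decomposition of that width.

Treewidth 3.
One optimal decomposition is:
Bags: B1 = {0, 1, 3, 7}  B2 = {0, 3, 6, 7}  B3 = {3, 6, 7, 9}  B4 = {6, 7, 9, 11}  B5 = {2, 6, 9, 11}  B6 = {2, 9, 11, 13}  B7 = {2, 11, 12, 13}  B8 = {2, 5, 12, 13}  B9 = {5, 12, 13, 14}  B10 = {5, 8, 12, 14}  B11 = {5, 8, 10, 14}  B12 = {4, 8, 10, 14}
Tree: B1–B2, B2–B3, B3–B4, B4–B5, B5–B6, B6–B7, B7–B8, B8–B9, B9–B10, B10–B11, B11–B12

The largest bag has 4 vertices, giving width 3; this decomposition certifies tw(G) ≤ 3. For the lower bound: the 4 vertex sets {0,1,3}, {7}, {6}, {2,9,11,13} are disjoint, each induces a connected subgraph, and every pair is joined by at least one edge of G. Contracting each set to a single vertex therefore yields K_{4} as a minor, and since treewidth is minor-monotone, tw(G) ≥ tw(K_{4}) = 3. Therefore the treewidth is 3.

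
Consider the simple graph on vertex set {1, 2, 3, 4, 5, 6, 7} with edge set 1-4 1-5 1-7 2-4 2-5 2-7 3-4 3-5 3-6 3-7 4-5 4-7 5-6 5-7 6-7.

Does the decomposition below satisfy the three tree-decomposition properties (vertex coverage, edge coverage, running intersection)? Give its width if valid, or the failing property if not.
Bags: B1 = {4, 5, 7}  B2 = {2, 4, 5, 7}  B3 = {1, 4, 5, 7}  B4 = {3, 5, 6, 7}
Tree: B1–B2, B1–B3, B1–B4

No — edge (3,4) lies in no bag.

A tree decomposition must satisfy three properties: every vertex lies in some bag; for every edge, both endpoints lie together in some bag; and for every vertex, the bags containing it form a connected subtree. Here edge (3,4) lies in no bag, so the decomposition is invalid.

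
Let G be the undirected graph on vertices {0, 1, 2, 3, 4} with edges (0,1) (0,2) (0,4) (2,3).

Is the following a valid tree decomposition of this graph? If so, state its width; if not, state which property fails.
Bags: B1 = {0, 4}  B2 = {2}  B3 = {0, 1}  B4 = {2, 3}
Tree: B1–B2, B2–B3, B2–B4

No — edge (0,2) lies in no bag.

A tree decomposition must satisfy three properties: every vertex lies in some bag; for every edge, both endpoints lie together in some bag; and for every vertex, the bags containing it form a connected subtree. Here edge (0,2) lies in no bag, so the decomposition is invalid.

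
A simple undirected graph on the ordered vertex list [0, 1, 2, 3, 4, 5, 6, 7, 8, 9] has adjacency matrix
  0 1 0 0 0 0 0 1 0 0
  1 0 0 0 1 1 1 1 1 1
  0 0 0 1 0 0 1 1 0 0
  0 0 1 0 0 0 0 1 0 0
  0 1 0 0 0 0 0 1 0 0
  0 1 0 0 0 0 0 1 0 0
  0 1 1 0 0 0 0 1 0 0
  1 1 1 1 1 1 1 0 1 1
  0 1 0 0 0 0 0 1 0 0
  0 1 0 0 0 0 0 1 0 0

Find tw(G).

A width-2 tree decomposition is:
Bags: B1 = {1, 4, 7}  B2 = {1, 7, 8}  B3 = {1, 6, 7}  B4 = {2, 6, 7}  B5 = {2, 3, 7}  B6 = {1, 5, 7}  B7 = {0, 1, 7}  B8 = {1, 7, 9}
Tree: B1–B2, B2–B3, B3–B4, B4–B5, B1–B6, B1–B7, B2–B8
Every bag has size at most 3, so the width is 3 − 1 = 2 and tw(G) ≤ 2. Conversely, {0, 1, 7} is a clique of size 3, and the vertices of any clique must share a bag in every tree decomposition; so some bag has ≥ 3 vertices and tw(G) ≥ 2. Combining the bounds, tw(G) = 2.

2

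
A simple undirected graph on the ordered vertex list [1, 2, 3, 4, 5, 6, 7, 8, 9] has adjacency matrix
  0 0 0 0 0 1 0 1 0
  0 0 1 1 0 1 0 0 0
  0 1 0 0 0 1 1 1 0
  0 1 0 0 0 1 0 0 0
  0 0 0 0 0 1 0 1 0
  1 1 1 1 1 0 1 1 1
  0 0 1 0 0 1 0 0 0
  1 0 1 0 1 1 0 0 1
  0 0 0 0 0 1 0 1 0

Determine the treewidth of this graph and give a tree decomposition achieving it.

Treewidth 2.
Bags: B1 = {2, 3, 6}  B2 = {3, 6, 8}  B3 = {3, 6, 7}  B4 = {1, 6, 8}  B5 = {2, 4, 6}  B6 = {5, 6, 8}  B7 = {6, 8, 9}
Tree: B1–B2, B1–B3, B2–B4, B1–B5, B2–B6, B6–B7

Every bag has size at most 3, so the width is 3 − 1 = 2 and tw(G) ≤ 2. For the lower bound, the 3 vertices {1, 6, 8} are pairwise adjacent, and any tree decomposition puts a clique entirely inside one bag — forcing width ≥ 2. Combining the bounds, tw(G) = 2.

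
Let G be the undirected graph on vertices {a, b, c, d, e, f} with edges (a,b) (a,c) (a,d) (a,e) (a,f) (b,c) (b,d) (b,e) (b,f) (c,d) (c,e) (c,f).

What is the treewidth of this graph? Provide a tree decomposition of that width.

Treewidth 3.
One such decomposition:
Bags: B1 = {a, b, c, e}  B2 = {a, b, c, f}  B3 = {a, b, c, d}
Tree: B1–B2, B1–B3

The largest bag has 4 vertices, giving width 3; this decomposition certifies tw(G) ≤ 3. On the other hand G contains the 4-clique {a, b, c, d}. A clique must lie in a single bag of any decomposition, so no decomposition can have width below 3. The upper and lower bounds meet at 3, so that is the treewidth.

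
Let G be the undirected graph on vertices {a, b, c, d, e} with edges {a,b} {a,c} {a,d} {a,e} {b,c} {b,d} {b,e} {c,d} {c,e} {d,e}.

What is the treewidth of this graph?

A width-4 tree decomposition is:
Bags: B1 = {a, b, c, d, e}
Tree: (single bag)
A single bag containing all 5 vertices is trivially a valid decomposition of width 4. For the lower bound, the 5 vertices {a, b, c, d, e} are pairwise adjacent, and any tree decomposition puts a clique entirely inside one bag — forcing width ≥ 4. Hence tw(G) = 4 exactly.

4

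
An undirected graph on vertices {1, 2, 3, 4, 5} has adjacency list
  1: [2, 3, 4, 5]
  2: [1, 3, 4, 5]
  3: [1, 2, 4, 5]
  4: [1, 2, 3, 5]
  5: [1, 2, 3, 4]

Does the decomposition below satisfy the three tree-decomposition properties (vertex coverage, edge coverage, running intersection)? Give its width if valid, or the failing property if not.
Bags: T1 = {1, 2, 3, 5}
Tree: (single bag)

No — vertex 4 appears in no bag.

A tree decomposition must satisfy three properties: every vertex lies in some bag; for every edge, both endpoints lie together in some bag; and for every vertex, the bags containing it form a connected subtree. Here vertex 4 appears in no bag, so the decomposition is invalid.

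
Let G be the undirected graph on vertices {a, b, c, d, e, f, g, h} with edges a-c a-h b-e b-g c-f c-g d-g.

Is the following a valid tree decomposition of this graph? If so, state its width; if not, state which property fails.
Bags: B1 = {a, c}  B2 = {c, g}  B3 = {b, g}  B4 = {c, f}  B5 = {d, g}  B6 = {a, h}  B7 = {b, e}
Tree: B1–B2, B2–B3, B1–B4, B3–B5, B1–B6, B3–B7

Yes; width 1.

Checking the three conditions: (i) the bags cover all of {a, b, c, d, e, f, g, h}; (ii) for each edge, some bag contains both endpoints; (iii) the bags containing any fixed vertex form a subtree. All hold, so the decomposition is valid with width 2 − 1 = 1.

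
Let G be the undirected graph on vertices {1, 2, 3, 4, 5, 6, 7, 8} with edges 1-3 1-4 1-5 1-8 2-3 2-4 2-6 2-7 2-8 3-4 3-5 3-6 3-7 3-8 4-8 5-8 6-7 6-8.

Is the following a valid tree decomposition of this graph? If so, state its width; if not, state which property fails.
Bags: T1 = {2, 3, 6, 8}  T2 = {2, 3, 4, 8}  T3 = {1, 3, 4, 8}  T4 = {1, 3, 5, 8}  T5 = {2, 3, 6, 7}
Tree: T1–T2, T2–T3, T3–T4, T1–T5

Yes; width 3.

Every vertex of G appears in some bag (union = {1, 2, 3, 4, 5, 6, 7, 8}); every edge is covered by a bag; and for each vertex v the set of bags containing v is connected in the bag tree. The decomposition is therefore valid. The largest bag has 4 vertices, so the width is 3.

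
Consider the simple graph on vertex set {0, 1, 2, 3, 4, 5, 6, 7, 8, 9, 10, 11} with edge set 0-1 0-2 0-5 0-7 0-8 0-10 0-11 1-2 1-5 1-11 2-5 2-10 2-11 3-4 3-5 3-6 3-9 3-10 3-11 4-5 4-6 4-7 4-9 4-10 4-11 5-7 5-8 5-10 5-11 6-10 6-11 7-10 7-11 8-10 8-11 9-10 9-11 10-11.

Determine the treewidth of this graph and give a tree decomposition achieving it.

Treewidth 4.
Bags: B1 = {3, 4, 5, 10, 11}  B2 = {4, 5, 7, 10, 11}  B3 = {0, 5, 7, 10, 11}  B4 = {0, 2, 5, 10, 11}  B5 = {0, 1, 2, 5, 11}  B6 = {0, 5, 8, 10, 11}  B7 = {3, 4, 9, 10, 11}  B8 = {3, 4, 6, 10, 11}
Tree: B1–B2, B2–B3, B3–B4, B4–B5, B4–B6, B1–B7, B7–B8

Each bag holds 5 vertices, so the decomposition has width 4, which upper-bounds the treewidth. For the lower bound, the 5 vertices {0, 1, 2, 5, 11} are pairwise adjacent, and any tree decomposition puts a clique entirely inside one bag — forcing width ≥ 4. The upper and lower bounds meet at 4, so that is the treewidth.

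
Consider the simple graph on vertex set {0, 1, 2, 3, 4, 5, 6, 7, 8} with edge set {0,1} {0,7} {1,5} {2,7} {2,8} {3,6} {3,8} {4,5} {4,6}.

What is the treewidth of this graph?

2

A width-2 tree decomposition is:
Bags: B1 = {0, 2, 7}  B2 = {0, 2, 8}  B3 = {0, 3, 8}  B4 = {0, 3, 6}  B5 = {0, 4, 6}  B6 = {0, 4, 5}  B7 = {0, 1, 5}
Tree: B1–B2, B2–B3, B3–B4, B4–B5, B5–B6, B6–B7
The largest bag has 3 vertices, giving width 2; this decomposition certifies tw(G) ≤ 2. The edges 0–7–2–8–3–6–4–5–1–0 form a cycle, so G is not a tree and its treewidth is at least 2. The upper and lower bounds meet at 2, so that is the treewidth.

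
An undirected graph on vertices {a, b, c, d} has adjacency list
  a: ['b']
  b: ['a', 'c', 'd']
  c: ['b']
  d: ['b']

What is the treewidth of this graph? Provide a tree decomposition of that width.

Each bag holds 2 vertices, so the decomposition has width 1, which upper-bounds the treewidth. Any graph with an edge has treewidth ≥ 1, and G has the edge b–d. Combining the bounds, tw(G) = 1.

Treewidth 1.
Bags: B1 = {b, d}  B2 = {a, b}  B3 = {b, c}
Tree: B1–B2, B2–B3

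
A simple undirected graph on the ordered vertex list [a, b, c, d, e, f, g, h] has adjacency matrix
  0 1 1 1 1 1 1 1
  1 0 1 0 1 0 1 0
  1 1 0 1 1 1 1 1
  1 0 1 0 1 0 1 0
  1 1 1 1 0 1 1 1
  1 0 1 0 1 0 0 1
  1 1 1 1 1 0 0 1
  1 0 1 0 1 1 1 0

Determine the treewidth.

A width-4 tree decomposition is:
Bags: B1 = {a, b, c, e, g}  B2 = {a, c, e, g, h}  B3 = {a, c, d, e, g}  B4 = {a, c, e, f, h}
Tree: B1–B2, B2–B3, B2–B4
Each bag holds 5 vertices, so the decomposition has width 4, which upper-bounds the treewidth. On the other hand G contains the 5-clique {a, c, d, e, g}. A clique must lie in a single bag of any decomposition, so no decomposition can have width below 4. Hence tw(G) = 4 exactly.

4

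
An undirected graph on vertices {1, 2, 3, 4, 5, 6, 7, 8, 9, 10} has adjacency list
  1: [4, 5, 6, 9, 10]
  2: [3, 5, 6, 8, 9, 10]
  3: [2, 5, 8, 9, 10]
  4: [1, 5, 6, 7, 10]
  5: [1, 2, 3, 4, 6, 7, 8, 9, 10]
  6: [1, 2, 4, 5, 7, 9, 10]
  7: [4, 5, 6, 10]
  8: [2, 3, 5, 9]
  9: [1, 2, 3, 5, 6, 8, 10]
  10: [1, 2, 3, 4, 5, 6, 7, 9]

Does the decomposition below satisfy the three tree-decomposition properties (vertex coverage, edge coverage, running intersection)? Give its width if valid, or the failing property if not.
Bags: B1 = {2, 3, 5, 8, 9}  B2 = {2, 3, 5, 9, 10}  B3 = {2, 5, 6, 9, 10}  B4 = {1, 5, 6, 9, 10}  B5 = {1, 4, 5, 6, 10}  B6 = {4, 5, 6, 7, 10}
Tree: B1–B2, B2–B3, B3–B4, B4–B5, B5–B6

Every vertex of G appears in some bag (union = {1, 2, 3, 4, 5, 6, 7, 8, 9, 10}); every edge is covered by a bag; and for each vertex v the set of bags containing v is connected in the bag tree. The decomposition is therefore valid. The largest bag has 5 vertices, so the width is 4.

Yes; width 4.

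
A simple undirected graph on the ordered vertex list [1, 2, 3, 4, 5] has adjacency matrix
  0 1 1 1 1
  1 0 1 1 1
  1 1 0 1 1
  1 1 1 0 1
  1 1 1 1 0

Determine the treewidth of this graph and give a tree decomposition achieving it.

Treewidth 4.
Bags: B1 = {1, 2, 3, 4, 5}
Tree: (single bag)

With just one bag of size 5, the width is 5 − 1 = 4, so tw(G) ≤ 4. For the lower bound, the 5 vertices {1, 2, 3, 4, 5} are pairwise adjacent, and any tree decomposition puts a clique entirely inside one bag — forcing width ≥ 4. Hence tw(G) = 4 exactly.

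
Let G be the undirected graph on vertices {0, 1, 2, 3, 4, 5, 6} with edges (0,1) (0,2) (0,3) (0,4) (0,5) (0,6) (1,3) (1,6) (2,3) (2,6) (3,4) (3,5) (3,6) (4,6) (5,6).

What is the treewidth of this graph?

A width-3 tree decomposition is:
Bags: B1 = {0, 3, 4, 6}  B2 = {0, 1, 3, 6}  B3 = {0, 3, 5, 6}  B4 = {0, 2, 3, 6}
Tree: B1–B2, B2–B3, B1–B4
The largest bag has 4 vertices, giving width 3; this decomposition certifies tw(G) ≤ 3. On the other hand G contains the 4-clique {0, 1, 3, 6}. A clique must lie in a single bag of any decomposition, so no decomposition can have width below 3. Therefore the treewidth is 3.

3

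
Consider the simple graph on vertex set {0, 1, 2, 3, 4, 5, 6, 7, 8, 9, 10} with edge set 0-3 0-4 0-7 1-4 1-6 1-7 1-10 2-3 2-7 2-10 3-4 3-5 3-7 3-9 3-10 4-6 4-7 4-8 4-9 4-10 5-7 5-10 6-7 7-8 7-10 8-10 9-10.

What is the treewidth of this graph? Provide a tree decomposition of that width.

The largest bag has 4 vertices, giving width 3; this decomposition certifies tw(G) ≤ 3. For the lower bound, the 4 vertices {3, 4, 9, 10} are pairwise adjacent, and any tree decomposition puts a clique entirely inside one bag — forcing width ≥ 3. Combining the bounds, tw(G) = 3.

Treewidth 3.
One optimal decomposition is:
Bags: B1 = {2, 3, 7, 10}  B2 = {3, 4, 7, 10}  B3 = {3, 4, 9, 10}  B4 = {1, 4, 7, 10}  B5 = {1, 4, 6, 7}  B6 = {4, 7, 8, 10}  B7 = {0, 3, 4, 7}  B8 = {3, 5, 7, 10}
Tree: B1–B2, B2–B3, B2–B4, B4–B5, B2–B6, B2–B7, B2–B8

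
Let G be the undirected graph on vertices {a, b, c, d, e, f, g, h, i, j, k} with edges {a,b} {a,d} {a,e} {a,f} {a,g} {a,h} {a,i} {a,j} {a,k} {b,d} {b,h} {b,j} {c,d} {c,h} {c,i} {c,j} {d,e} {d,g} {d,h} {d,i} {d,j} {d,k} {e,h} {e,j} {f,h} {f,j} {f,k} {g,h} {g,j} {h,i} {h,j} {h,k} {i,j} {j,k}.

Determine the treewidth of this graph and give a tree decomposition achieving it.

Every bag has size at most 5, so the width is 5 − 1 = 4 and tw(G) ≤ 4. On the other hand G contains the 5-clique {c, d, h, i, j}. A clique must lie in a single bag of any decomposition, so no decomposition can have width below 4. Therefore the treewidth is 4.

Treewidth 4.
Bags: B1 = {a, d, h, j, k}  B2 = {a, f, h, j, k}  B3 = {a, b, d, h, j}  B4 = {a, d, e, h, j}  B5 = {a, d, h, i, j}  B6 = {c, d, h, i, j}  B7 = {a, d, g, h, j}
Tree: B1–B2, B1–B3, B3–B4, B1–B5, B5–B6, B3–B7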